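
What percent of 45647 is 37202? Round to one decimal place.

81.5%

37202 ÷ 45647 ≈ 81.5%.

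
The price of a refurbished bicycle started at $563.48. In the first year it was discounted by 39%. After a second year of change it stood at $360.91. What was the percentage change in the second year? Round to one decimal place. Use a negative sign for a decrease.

After the first year: $563.48 × 0.61 = $343.7228.
Second-year multiplier: $360.91 ÷ $343.7228 ≈ 1.05.
That is a change of 5.0%.

5.0%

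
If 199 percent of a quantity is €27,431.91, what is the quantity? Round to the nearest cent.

€13,784.88

€27,431.91 ÷ 1.99 ≈ €13,784.88.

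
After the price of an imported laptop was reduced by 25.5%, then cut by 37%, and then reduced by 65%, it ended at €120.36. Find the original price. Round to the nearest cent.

Undoing the 65% decrease: €120.36 ÷ 0.35 ≈ €343.885714.
Undoing the 37% decrease: €343.885714 ÷ 0.63 ≈ €545.85034.
Undoing the 25.5% decrease: €545.85034 ÷ 0.745 ≈ €732.69.

€732.69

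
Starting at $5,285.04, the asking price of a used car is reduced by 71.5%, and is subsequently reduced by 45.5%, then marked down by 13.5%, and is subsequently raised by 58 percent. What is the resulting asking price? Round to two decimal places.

Apply the 71.5% decrease: $5,285.04 × 0.285 = $1506.2364.
After the 45.5% decrease: $1506.2364 × 0.545 = $820.898838.
After the 13.5% decrease: $820.898838 × 0.865 = $710.07749487.
58% increase: $710.07749487 × 1.58 = $1121.9224418946 ≈ $1,121.92.

$1,121.92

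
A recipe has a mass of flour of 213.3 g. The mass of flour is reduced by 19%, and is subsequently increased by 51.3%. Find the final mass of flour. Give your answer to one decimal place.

261.4 g

Each change multiplies by a factor: 0.81 × 1.513 = 1.22553.
213.3 × 1.22553 = 261.405549 ≈ 261.4.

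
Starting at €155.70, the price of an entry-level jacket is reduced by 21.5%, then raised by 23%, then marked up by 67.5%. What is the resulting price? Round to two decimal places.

21.5% decrease: €155.70 × 0.785 = €122.2245.
After the 23% increase: €122.2245 × 1.23 = €150.336135.
67.5% increase: €150.336135 × 1.675 = €251.813026125 ≈ €251.81.

€251.81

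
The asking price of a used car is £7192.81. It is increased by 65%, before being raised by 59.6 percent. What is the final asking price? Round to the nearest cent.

Apply the 65% increase: £7192.81 × 1.65 = £11868.1365.
Apply the 59.6% increase: £11868.1365 × 1.596 = £18941.545854 ≈ £18941.55.

£18941.55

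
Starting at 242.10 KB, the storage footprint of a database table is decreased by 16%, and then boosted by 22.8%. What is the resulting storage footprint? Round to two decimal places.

Each change multiplies by a factor: 0.84 × 1.228 = 1.03152.
242.10 × 1.03152 = 249.730992 ≈ 249.73.

249.73 KB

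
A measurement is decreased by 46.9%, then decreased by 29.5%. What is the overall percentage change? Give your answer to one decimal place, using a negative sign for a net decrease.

-62.6%

A 46.9% decrease multiplies by 0.531.
Then a 29.5% decrease: 0.531 × 0.705 = 0.374355.
Overall factor 0.374355, i.e. -62.6%.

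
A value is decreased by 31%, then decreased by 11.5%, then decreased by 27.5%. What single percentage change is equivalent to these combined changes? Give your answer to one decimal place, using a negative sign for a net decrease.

-55.7%

A 31% decrease multiplies by 0.69.
Then an 11.5% decrease: 0.69 × 0.885 = 0.61065.
Then a 27.5% decrease: 0.61065 × 0.725 = 0.44272125.
Overall factor 0.44272125, i.e. -55.7%.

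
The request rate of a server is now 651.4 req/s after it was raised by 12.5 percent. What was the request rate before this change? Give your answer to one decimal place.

The overall multiplier applied was 1.125.
So the original request rate was 651.4 ÷ 1.125 ≈ 579.0 req/s.

579.0 req/s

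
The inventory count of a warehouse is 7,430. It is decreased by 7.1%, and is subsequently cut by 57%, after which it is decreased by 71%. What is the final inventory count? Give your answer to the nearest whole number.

861

Each change multiplies by a factor: 0.929 × 0.43 × 0.29 = 0.1158463.
7,430 × 0.1158463 = 860.738009 ≈ 861.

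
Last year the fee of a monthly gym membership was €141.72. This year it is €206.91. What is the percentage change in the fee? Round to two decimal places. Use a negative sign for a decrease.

Change: €206.91 − €141.72 = €65.19.
Relative to the original: €65.19 ÷ €141.72 ≈ 46.00%.

46.00%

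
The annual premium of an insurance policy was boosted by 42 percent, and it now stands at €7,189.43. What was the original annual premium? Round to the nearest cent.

€5,062.98

The overall multiplier applied was 1.42.
So the original annual premium was €7,189.43 ÷ 1.42 ≈ €5,062.98.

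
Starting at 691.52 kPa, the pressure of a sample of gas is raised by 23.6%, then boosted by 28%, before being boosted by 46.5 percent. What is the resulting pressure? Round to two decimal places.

1602.77 kPa

After the 23.6% increase: 691.52 × 1.236 = 854.71872.
Apply the 28% increase: 854.71872 × 1.28 = 1094.0399616.
Apply the 46.5% increase: 1094.0399616 × 1.465 = 1602.768543744 ≈ 1602.77.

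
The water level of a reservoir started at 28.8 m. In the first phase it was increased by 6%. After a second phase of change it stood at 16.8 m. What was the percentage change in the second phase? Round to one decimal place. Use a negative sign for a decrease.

After the first phase: 28.8 × 1.06 = 30.528.
Second-phase multiplier: 16.8 ÷ 30.528 ≈ 0.55031.
That is a change of -45.0%.

-45.0%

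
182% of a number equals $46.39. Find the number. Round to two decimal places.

$25.49

$46.39 ÷ 1.82 ≈ $25.49.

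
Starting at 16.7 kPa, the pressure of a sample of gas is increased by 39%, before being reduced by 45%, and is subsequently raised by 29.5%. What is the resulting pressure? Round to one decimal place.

Each change multiplies by a factor: 1.39 × 0.55 × 1.295 = 0.9900275.
16.7 × 0.9900275 = 16.53345925 ≈ 16.5.

16.5 kPa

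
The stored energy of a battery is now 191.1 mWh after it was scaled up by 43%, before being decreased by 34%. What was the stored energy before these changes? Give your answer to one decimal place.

Undoing the 34% decrease: 191.1 ÷ 0.66 ≈ 289.545455.
Undoing the 43% increase: 289.545455 ÷ 1.43 ≈ 202.5 mWh.

202.5 mWh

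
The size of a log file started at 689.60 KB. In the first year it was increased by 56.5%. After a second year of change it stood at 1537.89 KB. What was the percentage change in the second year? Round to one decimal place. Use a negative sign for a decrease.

After the first year: 689.60 × 1.565 = 1079.224.
Second-year multiplier: 1537.89 ÷ 1079.224 ≈ 1.425.
That is a change of 42.5%.

42.5%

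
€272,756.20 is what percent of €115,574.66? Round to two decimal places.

€272,756.20 ÷ €115,574.66 ≈ 236.00%.

236.00%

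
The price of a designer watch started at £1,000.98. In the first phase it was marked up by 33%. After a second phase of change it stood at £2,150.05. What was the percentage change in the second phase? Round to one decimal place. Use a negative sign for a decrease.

61.5%

After the first phase: £1,000.98 × 1.33 = £1331.3034.
Second-phase multiplier: £2,150.05 ÷ £1331.3034 ≈ 1.615.
That is a change of 61.5%.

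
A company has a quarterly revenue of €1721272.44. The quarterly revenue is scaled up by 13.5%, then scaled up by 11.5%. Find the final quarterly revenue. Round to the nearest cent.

Each change multiplies by a factor: 1.135 × 1.115 = 1.265525.
€1721272.44 × 1.265525 = €2178313.304631 ≈ €2178313.30.

€2178313.30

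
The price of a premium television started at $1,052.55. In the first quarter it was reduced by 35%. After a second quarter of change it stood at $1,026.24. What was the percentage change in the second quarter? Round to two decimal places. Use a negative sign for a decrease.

50.00%

After the first quarter: $1,052.55 × 0.65 = $684.1575.
Second-quarter multiplier: $1,026.24 ÷ $684.1575 ≈ 1.500005.
That is a change of 50.00%.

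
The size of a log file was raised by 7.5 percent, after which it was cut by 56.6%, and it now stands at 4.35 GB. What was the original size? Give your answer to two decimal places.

The overall multiplier applied was 1.075 × 0.434 = 0.46655.
So the original size was 4.35 ÷ 0.46655 ≈ 9.32 GB.

9.32 GB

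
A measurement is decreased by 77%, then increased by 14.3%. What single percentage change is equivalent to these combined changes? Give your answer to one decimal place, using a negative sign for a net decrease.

A 77% decrease multiplies by 0.23.
Then a 14.3% increase: 0.23 × 1.143 = 0.26289.
Overall factor 0.26289, i.e. -73.7%.

-73.7%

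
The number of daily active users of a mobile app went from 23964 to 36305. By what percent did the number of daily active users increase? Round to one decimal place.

Change: 36305 − 23964 = 12341.
Relative to the original: 12341 ÷ 23964 ≈ 51.5%.
So the number of daily active users increased by 51.5%.

51.5%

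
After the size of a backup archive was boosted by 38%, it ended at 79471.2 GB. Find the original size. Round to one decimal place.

The overall multiplier applied was 1.38.
So the original size was 79471.2 ÷ 1.38 ≈ 57587.8 GB.

57587.8 GB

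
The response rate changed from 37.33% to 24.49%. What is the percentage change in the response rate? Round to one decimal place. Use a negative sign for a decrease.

-34.4%

The change is 24.49 − 37.33 = -12.84 percentage points.
Relative to the original 37.33%, that is -12.84 ÷ 37.33 ≈ -34.4%.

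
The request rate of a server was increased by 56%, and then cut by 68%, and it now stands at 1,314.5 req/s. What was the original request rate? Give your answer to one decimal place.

2,633.2 req/s

Undoing the 68% decrease: 1,314.5 ÷ 0.32 = 4107.8125.
Undoing the 56% increase: 4107.8125 ÷ 1.56 ≈ 2,633.2 req/s.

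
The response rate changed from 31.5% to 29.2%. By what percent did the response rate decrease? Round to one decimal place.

The change is 29.2 − 31.5 = -2.3 percentage points.
Relative to the original 31.5%, that is -2.3 ÷ 31.5 ≈ -7.3%.
So the response rate fell by 7.3%.

7.3%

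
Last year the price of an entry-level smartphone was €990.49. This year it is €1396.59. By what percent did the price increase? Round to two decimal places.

41.00%

Change: €1396.59 − €990.49 = €406.10.
Relative to the original: €406.10 ÷ €990.49 ≈ 41.00%.
So the price increased by 41.00%.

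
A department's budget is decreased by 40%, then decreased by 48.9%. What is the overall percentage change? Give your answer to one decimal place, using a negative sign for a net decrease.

-69.3%

The combined multiplier is 0.6 × 0.511 = 0.3066.
That corresponds to a decrease of 69.3%.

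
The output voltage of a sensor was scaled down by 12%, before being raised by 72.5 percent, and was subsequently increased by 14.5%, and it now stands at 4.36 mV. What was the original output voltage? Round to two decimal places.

Undoing the 14.5% increase: 4.36 ÷ 1.145 ≈ 3.80786.
Undoing the 72.5% increase: 3.80786 ÷ 1.725 ≈ 2.207455.
Undoing the 12% decrease: 2.207455 ÷ 0.88 ≈ 2.51 mV.

2.51 mV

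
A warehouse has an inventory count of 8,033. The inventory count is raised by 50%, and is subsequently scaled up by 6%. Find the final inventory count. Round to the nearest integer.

Each change multiplies by a factor: 1.5 × 1.06 = 1.59.
8,033 × 1.59 = 12772.47 ≈ 12,772.

12,772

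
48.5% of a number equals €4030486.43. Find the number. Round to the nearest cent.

€8310281.30

€4030486.43 ÷ 0.485 ≈ €8310281.30.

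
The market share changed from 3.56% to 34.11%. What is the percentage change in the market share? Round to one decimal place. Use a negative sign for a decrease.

The change is 34.11 − 3.56 = 30.55 percentage points.
Relative to the original 3.56%, that is 30.55 ÷ 3.56 ≈ 858.1%.

858.1%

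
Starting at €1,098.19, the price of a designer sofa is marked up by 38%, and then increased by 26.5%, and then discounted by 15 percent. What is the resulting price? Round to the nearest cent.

Apply the 38% increase: €1,098.19 × 1.38 = €1515.5022.
After the 26.5% increase: €1515.5022 × 1.265 = €1917.110283.
15% decrease: €1917.110283 × 0.85 = €1629.54374055 ≈ €1,629.54.

€1,629.54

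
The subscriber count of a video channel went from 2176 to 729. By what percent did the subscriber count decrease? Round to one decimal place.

66.5%

Change: 729 − 2176 = -1447.
Relative to the original: -1447 ÷ 2176 ≈ -66.5%.
So the subscriber count decreased by 66.5%.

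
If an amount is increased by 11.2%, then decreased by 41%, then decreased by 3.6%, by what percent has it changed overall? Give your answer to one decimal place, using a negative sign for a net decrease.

-36.8%

The combined multiplier is 1.112 × 0.59 × 0.964 = 0.63246112.
That corresponds to a decrease of 36.8%.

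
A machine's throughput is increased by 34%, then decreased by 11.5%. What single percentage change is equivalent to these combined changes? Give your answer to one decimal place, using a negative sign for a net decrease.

The combined multiplier is 1.34 × 0.885 = 1.1859.
That corresponds to an increase of 18.6%.

18.6%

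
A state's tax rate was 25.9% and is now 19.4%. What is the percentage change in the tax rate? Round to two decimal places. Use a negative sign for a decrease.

-25.10%

The change is 19.4 − 25.9 = -6.5 percentage points.
Relative to the original 25.9%, that is -6.5 ÷ 25.9 ≈ -25.10%.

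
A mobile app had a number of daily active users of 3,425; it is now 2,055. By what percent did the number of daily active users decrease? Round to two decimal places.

Change: 2,055 − 3,425 = -1,370.
Relative to the original: -1,370 ÷ 3,425 = -40.00%.
So the number of daily active users decreased by 40.00%.

40.00%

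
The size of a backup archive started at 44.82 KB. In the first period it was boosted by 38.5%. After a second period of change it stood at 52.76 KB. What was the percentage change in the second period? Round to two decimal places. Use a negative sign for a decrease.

-15.01%

After the first period: 44.82 × 1.385 = 62.0757.
Second-period multiplier: 52.76 ÷ 62.0757 ≈ 0.84993.
That is a change of -15.01%.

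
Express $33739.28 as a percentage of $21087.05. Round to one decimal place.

160.0%

$33739.28 ÷ $21087.05 = 160.0%.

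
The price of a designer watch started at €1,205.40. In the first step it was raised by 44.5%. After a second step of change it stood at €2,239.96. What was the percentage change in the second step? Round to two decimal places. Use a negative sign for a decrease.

After the first step: €1,205.40 × 1.445 = €1741.803.
Second-step multiplier: €2,239.96 ÷ €1741.803 ≈ 1.286001.
That is a change of 28.60%.

28.60%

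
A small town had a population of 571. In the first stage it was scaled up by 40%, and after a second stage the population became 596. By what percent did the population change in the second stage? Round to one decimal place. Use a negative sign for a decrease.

After the first stage: 571 × 1.4 = 799.4.
Second-stage multiplier: 596 ÷ 799.4 ≈ 0.74556.
That is a change of -25.4%.

-25.4%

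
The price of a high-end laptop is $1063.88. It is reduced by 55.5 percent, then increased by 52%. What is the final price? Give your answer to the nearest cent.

Each change multiplies by a factor: 0.445 × 1.52 = 0.6764.
$1063.88 × 0.6764 = $719.608432 ≈ $719.61.

$719.61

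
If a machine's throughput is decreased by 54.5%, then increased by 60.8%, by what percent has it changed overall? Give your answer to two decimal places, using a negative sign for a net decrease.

A 54.5% decrease multiplies by 0.455.
Then a 60.8% increase: 0.455 × 1.608 = 0.73164.
Overall factor 0.73164, i.e. -26.84%.

-26.84%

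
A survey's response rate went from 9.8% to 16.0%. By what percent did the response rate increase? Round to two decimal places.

63.27%

The change is 16.0 − 9.8 = 6.2 percentage points.
Relative to the original 9.8%, that is 6.2 ÷ 9.8 ≈ 63.27%.
So the response rate rose by 63.27%.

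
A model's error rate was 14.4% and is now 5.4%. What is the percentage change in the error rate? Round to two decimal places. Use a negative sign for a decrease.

The change is 5.4 − 14.4 = -9.0 percentage points.
Relative to the original 14.4%, that is -9.0 ÷ 14.4 = -62.50%.

-62.50%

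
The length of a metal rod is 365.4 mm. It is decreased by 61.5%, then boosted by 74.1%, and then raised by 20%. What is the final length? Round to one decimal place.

After the 61.5% decrease: 365.4 × 0.385 = 140.679.
Apply the 74.1% increase: 140.679 × 1.741 = 244.922139.
Apply the 20% increase: 244.922139 × 1.2 = 293.9065668 ≈ 293.9.

293.9 mm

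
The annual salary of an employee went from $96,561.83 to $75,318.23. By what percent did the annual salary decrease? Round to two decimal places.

Change: $75,318.23 − $96,561.83 = -$21,243.60.
Relative to the original: -$21,243.60 ÷ $96,561.83 ≈ -22.00%.
So the annual salary decreased by 22.00%.

22.00%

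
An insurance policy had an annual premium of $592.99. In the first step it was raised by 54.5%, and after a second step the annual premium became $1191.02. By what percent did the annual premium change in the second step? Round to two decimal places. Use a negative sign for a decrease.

30.00%

After the first step: $592.99 × 1.545 = $916.16955.
Second-step multiplier: $1191.02 ÷ $916.16955 ≈ 1.3.
That is a change of 30.00%.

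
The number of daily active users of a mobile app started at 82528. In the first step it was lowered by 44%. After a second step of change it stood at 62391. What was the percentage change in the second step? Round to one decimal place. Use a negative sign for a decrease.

After the first step: 82528 × 0.56 = 46215.68.
Second-step multiplier: 62391 ÷ 46215.68 ≈ 1.35.
That is a change of 35.0%.

35.0%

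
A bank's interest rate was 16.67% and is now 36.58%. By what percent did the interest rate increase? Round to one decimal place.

The change is 36.58 − 16.67 = 19.91 percentage points.
Relative to the original 16.67%, that is 19.91 ÷ 16.67 ≈ 119.4%.
So the interest rate rose by 119.4%.

119.4%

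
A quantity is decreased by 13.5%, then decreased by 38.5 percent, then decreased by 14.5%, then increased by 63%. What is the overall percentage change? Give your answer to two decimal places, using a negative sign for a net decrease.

The combined multiplier is 0.865 × 0.615 × 0.855 × 1.63 = 0.74138695875.
That corresponds to a decrease of 25.86%.

-25.86%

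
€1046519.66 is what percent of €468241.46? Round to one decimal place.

223.5%

€1046519.66 ÷ €468241.46 ≈ 223.5%.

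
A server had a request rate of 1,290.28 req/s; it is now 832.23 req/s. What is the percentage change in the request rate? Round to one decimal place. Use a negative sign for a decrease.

-35.5%

Change: 832.23 − 1,290.28 = -458.05.
Relative to the original: -458.05 ÷ 1,290.28 ≈ -35.5%.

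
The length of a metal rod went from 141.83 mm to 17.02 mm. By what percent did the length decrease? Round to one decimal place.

88.0%

Change: 17.02 − 141.83 = -124.81.
Relative to the original: -124.81 ÷ 141.83 ≈ -88.0%.
So the length decreased by 88.0%.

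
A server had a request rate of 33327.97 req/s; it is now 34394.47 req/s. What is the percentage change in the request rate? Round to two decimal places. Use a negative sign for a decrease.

3.20%

Change: 34394.47 − 33327.97 = 1066.50.
Relative to the original: 1066.50 ÷ 33327.97 ≈ 3.20%.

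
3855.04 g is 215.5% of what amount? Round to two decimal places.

1788.88 g

3855.04 g ÷ 2.155 ≈ 1788.88 g.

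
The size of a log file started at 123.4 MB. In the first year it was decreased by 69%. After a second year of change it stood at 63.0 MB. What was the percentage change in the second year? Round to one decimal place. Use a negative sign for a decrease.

After the first year: 123.4 × 0.31 = 38.254.
Second-year multiplier: 63.0 ÷ 38.254 ≈ 1.64689.
That is a change of 64.7%.

64.7%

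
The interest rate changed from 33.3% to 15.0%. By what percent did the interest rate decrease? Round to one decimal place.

The change is 15.0 − 33.3 = -18.3 percentage points.
Relative to the original 33.3%, that is -18.3 ÷ 33.3 ≈ -55.0%.
So the interest rate fell by 55.0%.

55.0%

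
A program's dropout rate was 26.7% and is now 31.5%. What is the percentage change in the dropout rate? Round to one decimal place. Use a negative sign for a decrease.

The change is 31.5 − 26.7 = 4.8 percentage points.
Relative to the original 26.7%, that is 4.8 ÷ 26.7 ≈ 18.0%.

18.0%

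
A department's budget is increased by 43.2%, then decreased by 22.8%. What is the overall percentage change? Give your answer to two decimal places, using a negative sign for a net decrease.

10.55%

The combined multiplier is 1.432 × 0.772 = 1.105504.
That corresponds to an increase of 10.55%.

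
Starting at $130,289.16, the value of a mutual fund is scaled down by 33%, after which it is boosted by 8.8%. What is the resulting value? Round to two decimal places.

$94,975.59

Each change multiplies by a factor: 0.67 × 1.088 = 0.72896.
$130,289.16 × 0.72896 = $94975.5860736 ≈ $94,975.59.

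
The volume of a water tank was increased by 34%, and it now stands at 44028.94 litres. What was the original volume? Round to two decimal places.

The overall multiplier applied was 1.34.
So the original volume was 44028.94 ÷ 1.34 ≈ 32857.42 litres.

32857.42 litres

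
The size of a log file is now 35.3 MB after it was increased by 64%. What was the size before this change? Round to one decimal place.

The overall multiplier applied was 1.64.
So the original size was 35.3 ÷ 1.64 ≈ 21.5 MB.

21.5 MB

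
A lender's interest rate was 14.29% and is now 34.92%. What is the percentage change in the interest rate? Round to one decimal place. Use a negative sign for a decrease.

The change is 34.92 − 14.29 = 20.63 percentage points.
Relative to the original 14.29%, that is 20.63 ÷ 14.29 ≈ 144.4%.

144.4%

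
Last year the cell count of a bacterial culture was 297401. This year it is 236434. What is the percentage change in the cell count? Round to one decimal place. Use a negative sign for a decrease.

Change: 236434 − 297401 = -60967.
Relative to the original: -60967 ÷ 297401 ≈ -20.5%.

-20.5%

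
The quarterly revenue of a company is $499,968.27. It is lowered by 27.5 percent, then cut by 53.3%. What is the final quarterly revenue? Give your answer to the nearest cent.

$169,276.76

Each change multiplies by a factor: 0.725 × 0.467 = 0.338575.
$499,968.27 × 0.338575 = $169276.75701525 ≈ $169,276.76.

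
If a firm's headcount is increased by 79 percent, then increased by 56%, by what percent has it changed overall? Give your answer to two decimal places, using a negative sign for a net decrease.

179.24%

The combined multiplier is 1.79 × 1.56 = 2.7924.
That corresponds to an increase of 179.24%.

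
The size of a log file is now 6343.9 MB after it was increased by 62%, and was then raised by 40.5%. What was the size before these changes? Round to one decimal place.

2787.2 MB

The overall multiplier applied was 1.62 × 1.405 = 2.2761.
So the original size was 6343.9 ÷ 2.2761 ≈ 2787.2 MB.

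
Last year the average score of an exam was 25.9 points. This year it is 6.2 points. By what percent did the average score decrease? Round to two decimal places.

Change: 6.2 − 25.9 = -19.7.
Relative to the original: -19.7 ÷ 25.9 ≈ -76.06%.
So the average score decreased by 76.06%.

76.06%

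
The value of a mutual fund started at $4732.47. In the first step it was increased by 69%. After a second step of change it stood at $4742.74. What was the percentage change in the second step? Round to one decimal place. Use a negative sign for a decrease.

After the first step: $4732.47 × 1.69 = $7997.8743.
Second-step multiplier: $4742.74 ÷ $7997.8743 ≈ 0.593.
That is a change of -40.7%.

-40.7%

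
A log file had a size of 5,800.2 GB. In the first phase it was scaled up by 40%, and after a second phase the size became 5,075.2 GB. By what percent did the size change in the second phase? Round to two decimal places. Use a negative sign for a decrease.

After the first phase: 5,800.2 × 1.4 = 8120.28.
Second-phase multiplier: 5,075.2 ÷ 8120.28 ≈ 0.625003.
That is a change of -37.50%.

-37.50%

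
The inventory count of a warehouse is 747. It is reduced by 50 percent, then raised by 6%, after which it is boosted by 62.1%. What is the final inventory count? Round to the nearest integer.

Each change multiplies by a factor: 0.5 × 1.06 × 1.621 = 0.85913.
747 × 0.85913 = 641.77011 ≈ 642.

642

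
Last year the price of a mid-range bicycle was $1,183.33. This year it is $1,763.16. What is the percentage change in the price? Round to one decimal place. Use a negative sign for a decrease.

Change: $1,763.16 − $1,183.33 = $579.83.
Relative to the original: $579.83 ÷ $1,183.33 ≈ 49.0%.

49.0%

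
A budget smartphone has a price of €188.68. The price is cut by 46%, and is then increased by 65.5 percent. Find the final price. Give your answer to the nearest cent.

€168.62

Each change multiplies by a factor: 0.54 × 1.655 = 0.8937.
€188.68 × 0.8937 = €168.623316 ≈ €168.62.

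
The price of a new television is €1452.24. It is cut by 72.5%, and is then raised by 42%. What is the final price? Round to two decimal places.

€567.10

Apply the 72.5% decrease: €1452.24 × 0.275 = €399.366.
42% increase: €399.366 × 1.42 = €567.09972 ≈ €567.10.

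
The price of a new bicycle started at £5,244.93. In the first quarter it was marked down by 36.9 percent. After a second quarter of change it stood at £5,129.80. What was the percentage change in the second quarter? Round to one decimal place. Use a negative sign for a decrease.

55.0%

After the first quarter: £5,244.93 × 0.631 = £3309.55083.
Second-quarter multiplier: £5,129.80 ÷ £3309.55083 ≈ 1.55.
That is a change of 55.0%.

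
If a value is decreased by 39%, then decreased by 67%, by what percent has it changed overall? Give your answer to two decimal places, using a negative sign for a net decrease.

A 39% decrease multiplies by 0.61.
Then a 67% decrease: 0.61 × 0.33 = 0.2013.
Overall factor 0.2013, i.e. -79.87%.

-79.87%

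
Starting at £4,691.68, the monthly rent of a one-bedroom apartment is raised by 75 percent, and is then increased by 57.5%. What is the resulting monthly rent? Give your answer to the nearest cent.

Apply the 75% increase: £4,691.68 × 1.75 = £8210.44.
57.5% increase: £8210.44 × 1.575 = £12931.443 ≈ £12,931.44.

£12,931.44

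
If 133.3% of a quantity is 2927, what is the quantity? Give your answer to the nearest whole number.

2196

2927 ÷ 1.333 ≈ 2196.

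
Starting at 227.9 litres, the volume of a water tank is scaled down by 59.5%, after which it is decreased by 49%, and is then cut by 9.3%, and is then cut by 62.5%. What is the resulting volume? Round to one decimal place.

Each change multiplies by a factor: 0.405 × 0.51 × 0.907 × 0.375 = 0.07025281875.
227.9 × 0.07025281875 = 16.010617393125 ≈ 16.0.

16.0 litres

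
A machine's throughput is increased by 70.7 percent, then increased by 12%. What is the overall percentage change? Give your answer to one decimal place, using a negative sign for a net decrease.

A 70.7% increase multiplies by 1.707.
Then a 12% increase: 1.707 × 1.12 = 1.91184.
Overall factor 1.91184, i.e. 91.2%.

91.2%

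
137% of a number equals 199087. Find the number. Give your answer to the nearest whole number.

199087 ÷ 1.37 ≈ 145319.

145319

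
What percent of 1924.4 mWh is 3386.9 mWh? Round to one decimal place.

176.0%

3386.9 mWh ÷ 1924.4 mWh ≈ 176.0%.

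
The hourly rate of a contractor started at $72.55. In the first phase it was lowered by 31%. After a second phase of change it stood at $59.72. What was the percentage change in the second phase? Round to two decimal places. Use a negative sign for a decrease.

19.30%

After the first phase: $72.55 × 0.69 = $50.0595.
Second-phase multiplier: $59.72 ÷ $50.0595 ≈ 1.19298.
That is a change of 19.30%.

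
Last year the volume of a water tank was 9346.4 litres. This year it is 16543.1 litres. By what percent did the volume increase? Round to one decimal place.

Change: 16543.1 − 9346.4 = 7196.7.
Relative to the original: 7196.7 ÷ 9346.4 ≈ 77.0%.
So the volume increased by 77.0%.

77.0%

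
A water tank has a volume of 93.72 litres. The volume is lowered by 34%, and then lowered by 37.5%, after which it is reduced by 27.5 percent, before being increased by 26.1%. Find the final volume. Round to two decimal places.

Apply the 34% decrease: 93.72 × 0.66 = 61.8552.
After the 37.5% decrease: 61.8552 × 0.625 = 38.6595.
27.5% decrease: 38.6595 × 0.725 = 28.0281375.
26.1% increase: 28.0281375 × 1.261 = 35.3434813875 ≈ 35.34.

35.34 litres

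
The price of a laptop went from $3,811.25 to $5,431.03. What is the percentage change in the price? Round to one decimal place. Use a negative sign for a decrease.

Change: $5,431.03 − $3,811.25 = $1,619.78.
Relative to the original: $1,619.78 ÷ $3,811.25 ≈ 42.5%.

42.5%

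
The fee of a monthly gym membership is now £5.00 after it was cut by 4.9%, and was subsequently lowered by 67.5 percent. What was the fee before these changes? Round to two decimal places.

£16.18

Undoing the 67.5% decrease: £5.00 ÷ 0.325 ≈ £15.384615.
Undoing the 4.9% decrease: £15.384615 ÷ 0.951 ≈ £16.18.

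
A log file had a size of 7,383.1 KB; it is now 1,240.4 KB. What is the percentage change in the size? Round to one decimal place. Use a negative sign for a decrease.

-83.2%

Change: 1,240.4 − 7,383.1 = -6,142.7.
Relative to the original: -6,142.7 ÷ 7,383.1 ≈ -83.2%.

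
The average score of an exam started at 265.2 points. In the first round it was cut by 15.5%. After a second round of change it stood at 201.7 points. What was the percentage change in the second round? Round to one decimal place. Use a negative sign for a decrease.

-10.0%

After the first round: 265.2 × 0.845 = 224.094.
Second-round multiplier: 201.7 ÷ 224.094 ≈ 0.90007.
That is a change of -10.0%.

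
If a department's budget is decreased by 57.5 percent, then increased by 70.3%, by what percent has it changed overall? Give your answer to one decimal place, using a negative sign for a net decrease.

A 57.5% decrease multiplies by 0.425.
Then a 70.3% increase: 0.425 × 1.703 = 0.723775.
Overall factor 0.723775, i.e. -27.6%.

-27.6%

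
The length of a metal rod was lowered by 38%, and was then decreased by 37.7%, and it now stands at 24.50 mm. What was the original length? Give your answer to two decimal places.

63.43 mm

Undoing the 37.7% decrease: 24.50 ÷ 0.623 ≈ 39.325843.
Undoing the 38% decrease: 39.325843 ÷ 0.62 ≈ 63.43 mm.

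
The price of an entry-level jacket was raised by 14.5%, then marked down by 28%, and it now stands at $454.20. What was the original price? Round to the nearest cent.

Undoing the 28% decrease: $454.20 ÷ 0.72 ≈ $630.833333.
Undoing the 14.5% increase: $630.833333 ÷ 1.145 ≈ $550.95.

$550.95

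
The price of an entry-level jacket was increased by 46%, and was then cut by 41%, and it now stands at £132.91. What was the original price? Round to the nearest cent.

The overall multiplier applied was 1.46 × 0.59 = 0.8614.
So the original price was £132.91 ÷ 0.8614 ≈ £154.30.

£154.30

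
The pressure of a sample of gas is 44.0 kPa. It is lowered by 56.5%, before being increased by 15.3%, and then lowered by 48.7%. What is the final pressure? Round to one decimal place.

11.3 kPa

After the 56.5% decrease: 44.0 × 0.435 = 19.14.
After the 15.3% increase: 19.14 × 1.153 = 22.06842.
Apply the 48.7% decrease: 22.06842 × 0.513 = 11.32109946 ≈ 11.3.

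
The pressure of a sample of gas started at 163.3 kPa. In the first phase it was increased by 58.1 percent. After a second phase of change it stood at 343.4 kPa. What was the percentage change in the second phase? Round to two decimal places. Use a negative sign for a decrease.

33.01%

After the first phase: 163.3 × 1.581 = 258.1773.
Second-phase multiplier: 343.4 ÷ 258.1773 ≈ 1.330094.
That is a change of 33.01%.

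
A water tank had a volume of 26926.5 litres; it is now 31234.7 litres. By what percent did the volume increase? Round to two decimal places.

Change: 31234.7 − 26926.5 = 4308.2.
Relative to the original: 4308.2 ÷ 26926.5 ≈ 16.00%.
So the volume increased by 16.00%.

16.00%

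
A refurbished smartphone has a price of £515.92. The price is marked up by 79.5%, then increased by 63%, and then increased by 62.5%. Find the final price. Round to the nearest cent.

Apply the 79.5% increase: £515.92 × 1.795 = £926.0764.
Apply the 63% increase: £926.0764 × 1.63 = £1509.504532.
62.5% increase: £1509.504532 × 1.625 = £2452.9448645 ≈ £2452.94.

£2452.94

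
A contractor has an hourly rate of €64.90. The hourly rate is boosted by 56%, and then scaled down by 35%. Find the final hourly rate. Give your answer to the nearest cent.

Each change multiplies by a factor: 1.56 × 0.65 = 1.014.
€64.90 × 1.014 = €65.8086 ≈ €65.81.

€65.81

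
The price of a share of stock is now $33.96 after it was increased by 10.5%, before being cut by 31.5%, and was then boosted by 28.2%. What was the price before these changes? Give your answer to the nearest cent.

$35.00

Undoing the 28.2% increase: $33.96 ÷ 1.282 ≈ $26.48986.
Undoing the 31.5% decrease: $26.48986 ÷ 0.685 ≈ $38.671328.
Undoing the 10.5% increase: $38.671328 ÷ 1.105 ≈ $35.00.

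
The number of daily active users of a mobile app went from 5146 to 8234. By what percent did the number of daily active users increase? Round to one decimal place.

60.0%

Change: 8234 − 5146 = 3088.
Relative to the original: 3088 ÷ 5146 ≈ 60.0%.
So the number of daily active users increased by 60.0%.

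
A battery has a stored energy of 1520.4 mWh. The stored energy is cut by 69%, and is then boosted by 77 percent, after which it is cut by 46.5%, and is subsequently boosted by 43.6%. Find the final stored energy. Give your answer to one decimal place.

640.9 mWh

Apply the 69% decrease: 1520.4 × 0.31 = 471.324.
Apply the 77% increase: 471.324 × 1.77 = 834.24348.
Apply the 46.5% decrease: 834.24348 × 0.535 = 446.3202618.
After the 43.6% increase: 446.3202618 × 1.436 = 640.9158959448 ≈ 640.9.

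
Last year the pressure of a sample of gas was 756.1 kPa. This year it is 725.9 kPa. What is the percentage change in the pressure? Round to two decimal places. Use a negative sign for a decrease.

Change: 725.9 − 756.1 = -30.2.
Relative to the original: -30.2 ÷ 756.1 ≈ -3.99%.

-3.99%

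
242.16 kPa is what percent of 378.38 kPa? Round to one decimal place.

64.0%

242.16 kPa ÷ 378.38 kPa ≈ 64.0%.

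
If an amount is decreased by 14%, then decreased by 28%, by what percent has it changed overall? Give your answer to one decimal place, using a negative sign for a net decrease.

-38.1%

The combined multiplier is 0.86 × 0.72 = 0.6192.
That corresponds to a decrease of 38.1%.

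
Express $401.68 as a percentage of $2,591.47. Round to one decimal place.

$401.68 ÷ $2,591.47 ≈ 15.5%.

15.5%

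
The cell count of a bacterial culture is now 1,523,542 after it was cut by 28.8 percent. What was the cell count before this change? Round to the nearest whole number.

2,139,806

The overall multiplier applied was 0.712.
So the original cell count was 1,523,542 ÷ 0.712 ≈ 2,139,806.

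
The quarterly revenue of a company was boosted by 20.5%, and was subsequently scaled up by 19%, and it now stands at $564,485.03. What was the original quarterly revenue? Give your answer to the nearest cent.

$393,657.40

Undoing the 19% increase: $564,485.03 ÷ 1.19 ≈ $474357.168067.
Undoing the 20.5% increase: $474357.168067 ÷ 1.205 ≈ $393,657.40.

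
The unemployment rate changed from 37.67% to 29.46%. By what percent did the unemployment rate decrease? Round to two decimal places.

21.79%

The change is 29.46 − 37.67 = -8.21 percentage points.
Relative to the original 37.67%, that is -8.21 ÷ 37.67 ≈ -21.79%.
So the unemployment rate fell by 21.79%.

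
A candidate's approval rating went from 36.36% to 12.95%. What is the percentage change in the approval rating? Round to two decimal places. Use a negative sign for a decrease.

The change is 12.95 − 36.36 = -23.41 percentage points.
Relative to the original 36.36%, that is -23.41 ÷ 36.36 ≈ -64.38%.

-64.38%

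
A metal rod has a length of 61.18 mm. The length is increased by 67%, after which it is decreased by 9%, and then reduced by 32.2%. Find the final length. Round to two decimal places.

Each change multiplies by a factor: 1.67 × 0.91 × 0.678 = 1.0303566.
61.18 × 1.0303566 = 63.037216788 ≈ 63.04.

63.04 mm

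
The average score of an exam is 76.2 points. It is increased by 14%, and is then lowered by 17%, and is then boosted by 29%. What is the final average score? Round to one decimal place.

After the 14% increase: 76.2 × 1.14 = 86.868.
After the 17% decrease: 86.868 × 0.83 = 72.10044.
Apply the 29% increase: 72.10044 × 1.29 = 93.0095676 ≈ 93.0.

93.0 points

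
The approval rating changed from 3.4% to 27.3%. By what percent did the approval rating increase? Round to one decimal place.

702.9%

The change is 27.3 − 3.4 = 23.9 percentage points.
Relative to the original 3.4%, that is 23.9 ÷ 3.4 ≈ 702.9%.
So the approval rating rose by 702.9%.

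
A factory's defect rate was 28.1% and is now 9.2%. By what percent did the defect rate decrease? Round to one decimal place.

The change is 9.2 − 28.1 = -18.9 percentage points.
Relative to the original 28.1%, that is -18.9 ÷ 28.1 ≈ -67.3%.
So the defect rate fell by 67.3%.

67.3%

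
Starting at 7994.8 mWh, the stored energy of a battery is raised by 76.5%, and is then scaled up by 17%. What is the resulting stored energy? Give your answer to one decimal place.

76.5% increase: 7994.8 × 1.765 = 14110.822.
Apply the 17% increase: 14110.822 × 1.17 = 16509.66174 ≈ 16509.7.

16509.7 mWh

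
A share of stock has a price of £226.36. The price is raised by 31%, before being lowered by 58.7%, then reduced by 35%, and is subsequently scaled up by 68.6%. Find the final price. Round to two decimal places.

£134.21

31% increase: £226.36 × 1.31 = £296.5316.
58.7% decrease: £296.5316 × 0.413 = £122.4675508.
After the 35% decrease: £122.4675508 × 0.65 = £79.60390802.
After the 68.6% increase: £79.60390802 × 1.686 = £134.21218892172 ≈ £134.21.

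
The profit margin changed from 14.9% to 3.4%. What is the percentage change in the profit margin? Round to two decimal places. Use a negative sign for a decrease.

The change is 3.4 − 14.9 = -11.5 percentage points.
Relative to the original 14.9%, that is -11.5 ÷ 14.9 ≈ -77.18%.

-77.18%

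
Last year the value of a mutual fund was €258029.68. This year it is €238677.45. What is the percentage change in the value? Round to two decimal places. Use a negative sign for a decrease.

Change: €238677.45 − €258029.68 = -€19352.23.
Relative to the original: -€19352.23 ÷ €258029.68 ≈ -7.50%.

-7.50%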